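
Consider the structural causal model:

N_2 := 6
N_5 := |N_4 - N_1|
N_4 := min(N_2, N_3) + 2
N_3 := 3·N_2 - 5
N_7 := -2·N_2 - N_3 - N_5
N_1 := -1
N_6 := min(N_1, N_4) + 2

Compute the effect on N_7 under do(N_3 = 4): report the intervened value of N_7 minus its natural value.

The intervention breaks the incoming arrows to N_3: N_3 := 3·N_2 - 5 no longer applies, and N_3 = 4.
N_4 = min(N_2, N_3) + 2  [with N_2=6, N_3=4]  = 6
N_5 = |N_4 - N_1|  [with N_4=6, N_1=-1]  = 7
N_7 = -2·N_2 - N_3 - N_5  [with N_2=6, N_3=4, N_5=7]  = -23
Without intervention: N_3 = 3·N_2 - 5  [with N_2=6]  = 13; N_4 = min(N_2, N_3) + 2  [with N_2=6, N_3=13]  = 8; N_5 = |N_4 - N_1|  [with N_4=8, N_1=-1]  = 9; N_7 = -2·N_2 - N_3 - N_5  [with N_2=6, N_3=13, N_5=9]  = -34.
Change = -23 − (-34) = 11.

11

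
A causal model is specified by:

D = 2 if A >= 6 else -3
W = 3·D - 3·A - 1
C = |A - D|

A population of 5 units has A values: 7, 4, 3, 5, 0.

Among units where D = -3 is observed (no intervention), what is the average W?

-19

Conditioning on D=-3 selects the 4 unit(s) with A ∈ {4, 3, 5, 0}. Their W values: -22, -19, -25, -10. Mean = -19.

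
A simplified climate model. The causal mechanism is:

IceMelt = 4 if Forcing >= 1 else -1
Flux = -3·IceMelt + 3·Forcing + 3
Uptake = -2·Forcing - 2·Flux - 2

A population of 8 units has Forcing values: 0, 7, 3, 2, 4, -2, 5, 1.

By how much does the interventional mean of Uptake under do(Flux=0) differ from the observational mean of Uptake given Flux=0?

The intervention sets Flux=0 in all 8 units regardless of Forcing. Recomputing Uptake per unit gives -2, -16, -8, -6, -10, 2, -12, -4; average -7.
Observing Flux=0 restricts to units where Flux's equation naturally yields 0: Forcing ∈ {3, -2}. In that subpopulation Uptake = -8, 2, mean -3.
Difference = -7 − (-3) = -4.

-4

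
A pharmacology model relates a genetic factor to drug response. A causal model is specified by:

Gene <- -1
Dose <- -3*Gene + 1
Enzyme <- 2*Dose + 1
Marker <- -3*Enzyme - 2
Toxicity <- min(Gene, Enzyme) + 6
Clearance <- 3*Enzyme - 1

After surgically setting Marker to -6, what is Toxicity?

5

Intervening sets Marker = -6 and removes its equation (Marker <- -3*Enzyme - 2).
No directed path runs from Marker to Toxicity, so Toxicity keeps its natural value.
Dose = -3*Gene + 1  [with Gene=-1]  = 4
Enzyme = 2*Dose + 1  [with Dose=4]  = 9
Toxicity = min(Gene, Enzyme) + 6  [with Gene=-1, Enzyme=9]  = 5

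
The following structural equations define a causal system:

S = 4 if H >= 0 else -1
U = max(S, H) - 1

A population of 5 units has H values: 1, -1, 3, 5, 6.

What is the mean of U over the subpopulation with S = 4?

3.75

E[U|S=4] averages over only the 4 units with S=4 (H = 1, 3, 5, 6): U = 3, 3, 4, 5, mean 3.75.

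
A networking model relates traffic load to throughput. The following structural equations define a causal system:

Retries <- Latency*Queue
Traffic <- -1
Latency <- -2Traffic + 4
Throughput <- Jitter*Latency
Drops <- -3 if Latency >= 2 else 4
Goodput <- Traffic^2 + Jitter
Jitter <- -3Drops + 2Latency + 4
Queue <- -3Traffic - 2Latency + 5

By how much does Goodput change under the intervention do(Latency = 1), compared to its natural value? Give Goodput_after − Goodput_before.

do(Latency=1) replaces the equation Latency <- -2Traffic + 4 with the constant Latency = 1.
Drops = -3 if Latency >= 2 else 4  [with Latency=1]  = 4
Jitter = -3Drops + 2Latency + 4  [with Drops=4, Latency=1]  = -6
Goodput = Traffic^2 + Jitter  [with Traffic=-1, Jitter=-6]  = -5
Without intervention: Latency = -2Traffic + 4  [with Traffic=-1]  = 6; Drops = -3 if Latency >= 2 else 4  [with Latency=6]  = -3; Jitter = -3Drops + 2Latency + 4  [with Drops=-3, Latency=6]  = 25; Goodput = Traffic^2 + Jitter  [with Traffic=-1, Jitter=25]  = 26.
Change = -5 − 26 = -31.

-31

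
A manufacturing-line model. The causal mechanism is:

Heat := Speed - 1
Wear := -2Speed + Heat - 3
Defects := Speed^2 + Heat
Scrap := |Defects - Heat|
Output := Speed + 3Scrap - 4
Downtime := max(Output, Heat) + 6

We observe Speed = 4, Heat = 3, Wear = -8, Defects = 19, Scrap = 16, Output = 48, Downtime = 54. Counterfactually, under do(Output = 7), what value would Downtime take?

13

Intervening sets Output = 7 and removes its equation (Output := Speed + 3Scrap - 4).
Heat = Speed - 1  [with Speed=4]  = 3
Downtime = max(Output, Heat) + 6  [with Output=7, Heat=3]  = 13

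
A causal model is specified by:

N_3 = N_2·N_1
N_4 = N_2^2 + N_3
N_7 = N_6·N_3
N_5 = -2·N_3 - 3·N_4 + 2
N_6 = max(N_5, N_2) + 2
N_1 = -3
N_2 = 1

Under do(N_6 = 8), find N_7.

-24

Intervening sets N_6 = 8 and removes its equation (N_6 = max(N_5, N_2) + 2).
N_3 = N_2·N_1  [with N_2=1, N_1=-3]  = -3
N_7 = N_6·N_3  [with N_6=8, N_3=-3]  = -24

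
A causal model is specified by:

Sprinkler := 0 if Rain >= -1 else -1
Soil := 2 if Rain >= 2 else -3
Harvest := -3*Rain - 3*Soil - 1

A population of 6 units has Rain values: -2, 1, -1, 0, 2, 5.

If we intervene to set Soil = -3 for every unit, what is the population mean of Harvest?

5.5

do(Soil=-3) breaks Soil's dependence on Rain. With Soil=-3 fixed, Harvest across the units is 14, 5, 11, 8, 2, -7, mean 5.5.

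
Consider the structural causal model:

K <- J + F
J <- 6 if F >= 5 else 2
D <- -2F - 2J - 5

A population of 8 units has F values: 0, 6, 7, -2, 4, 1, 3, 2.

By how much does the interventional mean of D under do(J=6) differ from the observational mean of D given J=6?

7.75

Every unit gets J=6 under the intervention. D values become -17, -29, -31, -13, -25, -19, -23, -21; E[D|do(J=6)] = -22.25.
E[D|J=6] averages over only the 2 units with J=6 (F = 6, 7): D = -29, -31, mean -30.
Difference = -22.25 − (-30) = 7.75.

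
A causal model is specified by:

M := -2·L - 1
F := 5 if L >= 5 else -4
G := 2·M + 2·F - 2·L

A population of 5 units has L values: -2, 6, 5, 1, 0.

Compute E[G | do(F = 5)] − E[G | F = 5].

21

The intervention sets F=5 in all 5 units regardless of L. Recomputing G per unit gives 20, -28, -22, 2, 8; average -4.
Observing F=5 restricts to units where F's equation naturally yields 5: L ∈ {6, 5}. In that subpopulation G = -28, -22, mean -25.
Difference = -4 − (-25) = 21.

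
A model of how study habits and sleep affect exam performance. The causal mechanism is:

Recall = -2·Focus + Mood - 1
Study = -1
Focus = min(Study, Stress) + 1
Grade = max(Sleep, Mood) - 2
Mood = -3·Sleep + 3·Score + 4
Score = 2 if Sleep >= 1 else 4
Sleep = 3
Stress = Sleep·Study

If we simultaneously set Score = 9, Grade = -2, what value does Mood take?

The joint intervention fixes Score = 9, Grade = -2, removing each variable's own equation.
Mood = -3·Sleep + 3·Score + 4  [with Sleep=3, Score=9]  = 22

22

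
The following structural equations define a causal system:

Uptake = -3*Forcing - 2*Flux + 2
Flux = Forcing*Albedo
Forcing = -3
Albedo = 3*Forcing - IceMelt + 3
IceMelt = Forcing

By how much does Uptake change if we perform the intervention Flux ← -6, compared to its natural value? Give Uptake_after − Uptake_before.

30

Intervening sets Flux = -6 and removes its equation (Flux = Forcing*Albedo).
Uptake = -3*Forcing - 2*Flux + 2  [with Forcing=-3, Flux=-6]  = 23
Without intervention: IceMelt = Forcing  [with Forcing=-3]  = -3; Albedo = 3*Forcing - IceMelt + 3  [with Forcing=-3, IceMelt=-3]  = -3; Flux = Forcing*Albedo  [with Forcing=-3, Albedo=-3]  = 9; Uptake = -3*Forcing - 2*Flux + 2  [with Forcing=-3, Flux=9]  = -7.
Change = 23 − (-7) = 30.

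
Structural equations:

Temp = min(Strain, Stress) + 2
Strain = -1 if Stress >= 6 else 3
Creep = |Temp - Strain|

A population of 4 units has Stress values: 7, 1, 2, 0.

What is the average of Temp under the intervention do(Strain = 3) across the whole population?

Under do(Strain=3), Strain's equation is replaced by Strain=3 for every unit. Per-unit Temp: 5, 3, 4, 2. Mean = 3.5.

3.5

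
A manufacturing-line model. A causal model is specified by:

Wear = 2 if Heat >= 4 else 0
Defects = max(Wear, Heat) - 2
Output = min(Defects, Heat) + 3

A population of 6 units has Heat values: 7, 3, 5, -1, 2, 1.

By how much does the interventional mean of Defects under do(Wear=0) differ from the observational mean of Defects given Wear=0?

1.5

The intervention sets Wear=0 in all 6 units regardless of Heat. Recomputing Defects per unit gives 5, 1, 3, -2, 0, -1; average 1.
E[Defects|Wear=0] averages over only the 4 units with Wear=0 (Heat = 3, -1, 2, 1): Defects = 1, -2, 0, -1, mean -0.5.
Difference = 1 − (-0.5) = 1.5.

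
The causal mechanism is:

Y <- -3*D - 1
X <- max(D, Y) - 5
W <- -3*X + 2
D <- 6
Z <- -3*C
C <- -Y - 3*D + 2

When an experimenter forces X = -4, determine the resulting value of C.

Under do(X=-4), the mechanism X <- max(D, Y) - 5 is discarded; X is fixed at -4.
Since C is not a descendant of the intervened variable, it is unaffected.
Y = -3*D - 1  [with D=6]  = -19
C = -Y - 3*D + 2  [with Y=-19, D=6]  = 3

3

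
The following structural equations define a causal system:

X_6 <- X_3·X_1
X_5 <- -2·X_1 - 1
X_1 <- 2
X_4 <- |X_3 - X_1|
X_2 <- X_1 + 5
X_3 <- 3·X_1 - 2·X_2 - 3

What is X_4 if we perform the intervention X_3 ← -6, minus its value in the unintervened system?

The intervention breaks the incoming arrows to X_3: X_3 <- 3·X_1 - 2·X_2 - 3 no longer applies, and X_3 = -6.
X_4 = |X_3 - X_1|  [with X_3=-6, X_1=2]  = 8
Without intervention: X_2 = X_1 + 5  [with X_1=2]  = 7; X_3 = 3·X_1 - 2·X_2 - 3  [with X_1=2, X_2=7]  = -11; X_4 = |X_3 - X_1|  [with X_3=-11, X_1=2]  = 13.
Change = 8 − 13 = -5.

-5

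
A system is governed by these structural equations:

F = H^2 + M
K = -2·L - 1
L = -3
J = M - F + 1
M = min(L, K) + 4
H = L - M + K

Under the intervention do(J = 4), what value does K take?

5

do(J=4) replaces the equation J = M - F + 1 with the constant J = 4.
K is not downstream of the intervention, so its value is determined by the original equations.
K = -2·L - 1  [with L=-3]  = 5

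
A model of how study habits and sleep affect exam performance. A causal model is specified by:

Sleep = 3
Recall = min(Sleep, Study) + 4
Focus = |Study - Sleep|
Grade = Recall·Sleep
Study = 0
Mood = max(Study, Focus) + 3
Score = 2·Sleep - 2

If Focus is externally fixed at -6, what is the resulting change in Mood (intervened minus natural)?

do(Focus=-6) replaces the equation Focus = |Study - Sleep| with the constant Focus = -6.
Mood = max(Study, Focus) + 3  [with Study=0, Focus=-6]  = 3
Without intervention: Focus = |Study - Sleep|  [with Study=0, Sleep=3]  = 3; Mood = max(Study, Focus) + 3  [with Study=0, Focus=3]  = 6.
Change = 3 − 6 = -3.

-3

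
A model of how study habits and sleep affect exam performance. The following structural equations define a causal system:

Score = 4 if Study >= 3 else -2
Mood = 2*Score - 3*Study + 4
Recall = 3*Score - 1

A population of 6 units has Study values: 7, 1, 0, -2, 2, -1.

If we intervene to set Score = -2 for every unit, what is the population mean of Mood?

Under do(Score=-2), Score's equation is replaced by Score=-2 for every unit. Per-unit Mood: -21, -3, 0, 6, -6, 3. Mean = -3.5.

-3.5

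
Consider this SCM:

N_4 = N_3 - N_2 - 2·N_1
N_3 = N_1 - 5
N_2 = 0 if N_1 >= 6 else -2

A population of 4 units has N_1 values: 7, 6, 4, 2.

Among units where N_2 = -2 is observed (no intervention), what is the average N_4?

-6

Conditioning on N_2=-2 selects the 2 unit(s) with N_1 ∈ {4, 2}. Their N_4 values: -7, -5. Mean = -6.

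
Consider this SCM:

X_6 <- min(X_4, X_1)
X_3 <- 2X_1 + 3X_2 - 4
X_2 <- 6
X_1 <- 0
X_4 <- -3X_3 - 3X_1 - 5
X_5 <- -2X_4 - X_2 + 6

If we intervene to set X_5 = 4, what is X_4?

-47

The intervention breaks the incoming arrows to X_5: X_5 <- -2X_4 - X_2 + 6 no longer applies, and X_5 = 4.
Since X_4 is not a descendant of the intervened variable, it is unaffected.
X_3 = 2X_1 + 3X_2 - 4  [with X_1=0, X_2=6]  = 14
X_4 = -3X_3 - 3X_1 - 5  [with X_3=14, X_1=0]  = -47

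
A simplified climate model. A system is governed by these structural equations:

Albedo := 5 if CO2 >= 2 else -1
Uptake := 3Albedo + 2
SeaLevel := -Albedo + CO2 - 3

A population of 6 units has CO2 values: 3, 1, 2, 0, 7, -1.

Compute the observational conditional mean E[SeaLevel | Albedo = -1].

Conditioning on Albedo=-1 selects the 3 unit(s) with CO2 ∈ {1, 0, -1}. Their SeaLevel values: -1, -2, -3. Mean = -2.

-2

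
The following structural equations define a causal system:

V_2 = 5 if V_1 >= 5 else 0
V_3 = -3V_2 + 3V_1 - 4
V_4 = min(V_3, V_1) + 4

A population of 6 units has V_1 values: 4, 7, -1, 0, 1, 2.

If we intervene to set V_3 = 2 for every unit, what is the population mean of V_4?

5

Every unit gets V_3=2 under the intervention. V_4 values become 6, 6, 3, 4, 5, 6; E[V_4|do(V_3=2)] = 5.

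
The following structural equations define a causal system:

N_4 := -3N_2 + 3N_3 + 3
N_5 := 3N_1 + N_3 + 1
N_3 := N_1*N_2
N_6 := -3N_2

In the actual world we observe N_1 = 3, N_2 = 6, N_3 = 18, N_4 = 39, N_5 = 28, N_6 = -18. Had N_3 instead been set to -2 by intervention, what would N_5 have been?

8

do(N_3=-2) replaces the equation N_3 := N_1*N_2 with the constant N_3 = -2.
N_5 = 3N_1 + N_3 + 1  [with N_1=3, N_3=-2]  = 8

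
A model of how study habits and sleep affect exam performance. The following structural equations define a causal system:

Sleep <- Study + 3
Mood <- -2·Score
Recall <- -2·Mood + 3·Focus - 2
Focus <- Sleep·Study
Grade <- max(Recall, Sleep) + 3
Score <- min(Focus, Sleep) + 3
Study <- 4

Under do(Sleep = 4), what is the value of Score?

7

Under do(Sleep=4), the mechanism Sleep <- Study + 3 is discarded; Sleep is fixed at 4.
Focus = Sleep·Study  [with Sleep=4, Study=4]  = 16
Score = min(Focus, Sleep) + 3  [with Focus=16, Sleep=4]  = 7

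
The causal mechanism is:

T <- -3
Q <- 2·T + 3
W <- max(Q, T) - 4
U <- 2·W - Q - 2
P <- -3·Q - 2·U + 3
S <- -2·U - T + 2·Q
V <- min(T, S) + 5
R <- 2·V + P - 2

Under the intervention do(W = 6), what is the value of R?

The intervention breaks the incoming arrows to W: W <- max(Q, T) - 4 no longer applies, and W = 6.
Q = 2·T + 3  [with T=-3]  = -3
U = 2·W - Q - 2  [with W=6, Q=-3]  = 13
P = -3·Q - 2·U + 3  [with Q=-3, U=13]  = -14
S = -2·U - T + 2·Q  [with U=13, T=-3, Q=-3]  = -29
V = min(T, S) + 5  [with T=-3, S=-29]  = -24
R = 2·V + P - 2  [with V=-24, P=-14]  = -64

-64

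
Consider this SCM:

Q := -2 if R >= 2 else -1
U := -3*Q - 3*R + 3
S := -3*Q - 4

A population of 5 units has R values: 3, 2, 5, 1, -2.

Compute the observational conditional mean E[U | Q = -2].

Observing Q=-2 restricts to units where Q's equation naturally yields -2: R ∈ {3, 2, 5}. In that subpopulation U = 0, 3, -6, mean -1.

-1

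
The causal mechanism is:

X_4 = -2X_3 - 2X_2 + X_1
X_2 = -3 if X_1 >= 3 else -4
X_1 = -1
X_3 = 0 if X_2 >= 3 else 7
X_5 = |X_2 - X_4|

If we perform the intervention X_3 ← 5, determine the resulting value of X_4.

The intervention breaks the incoming arrows to X_3: X_3 = 0 if X_2 >= 3 else 7 no longer applies, and X_3 = 5.
X_2 = -3 if X_1 >= 3 else -4  [with X_1=-1]  = -4
X_4 = -2X_3 - 2X_2 + X_1  [with X_3=5, X_2=-4, X_1=-1]  = -3

-3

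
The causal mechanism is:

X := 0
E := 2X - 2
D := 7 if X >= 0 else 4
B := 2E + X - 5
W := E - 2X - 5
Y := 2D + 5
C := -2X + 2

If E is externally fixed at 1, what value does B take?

Under do(E=1), the mechanism E := 2X - 2 is discarded; E is fixed at 1.
B = 2E + X - 5  [with E=1, X=0]  = -3

-3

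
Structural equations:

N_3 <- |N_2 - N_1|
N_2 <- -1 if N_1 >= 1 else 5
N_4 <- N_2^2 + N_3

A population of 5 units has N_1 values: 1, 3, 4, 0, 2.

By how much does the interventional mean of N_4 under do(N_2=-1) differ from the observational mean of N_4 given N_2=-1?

-0.5

do(N_2=-1) breaks N_2's dependence on N_1. With N_2=-1 fixed, N_4 across the units is 3, 5, 6, 2, 4, mean 4.
Observing N_2=-1 restricts to units where N_2's equation naturally yields -1: N_1 ∈ {1, 3, 4, 2}. In that subpopulation N_4 = 3, 5, 6, 4, mean 4.5.
Difference = 4 − 4.5 = -0.5.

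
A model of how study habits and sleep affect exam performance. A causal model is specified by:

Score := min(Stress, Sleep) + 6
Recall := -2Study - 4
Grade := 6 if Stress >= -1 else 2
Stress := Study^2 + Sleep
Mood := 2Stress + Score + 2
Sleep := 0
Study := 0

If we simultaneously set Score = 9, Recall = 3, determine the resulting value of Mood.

Setting Score = 9, Recall = 3 by intervention discards those variables' equations.
Stress = Study^2 + Sleep  [with Study=0, Sleep=0]  = 0
Mood = 2Stress + Score + 2  [with Stress=0, Score=9]  = 11

11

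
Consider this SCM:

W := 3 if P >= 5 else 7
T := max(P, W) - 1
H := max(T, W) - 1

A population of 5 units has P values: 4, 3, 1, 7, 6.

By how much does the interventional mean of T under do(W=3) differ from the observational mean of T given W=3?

Every unit gets W=3 under the intervention. T values become 3, 2, 2, 6, 5; E[T|do(W=3)] = 3.6.
E[T|W=3] averages over only the 2 units with W=3 (P = 7, 6): T = 6, 5, mean 5.5.
Difference = 3.6 − 5.5 = -1.9.

-1.9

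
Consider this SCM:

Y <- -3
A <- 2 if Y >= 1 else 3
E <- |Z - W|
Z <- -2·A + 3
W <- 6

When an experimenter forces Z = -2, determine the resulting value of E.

Intervening sets Z = -2 and removes its equation (Z <- -2·A + 3).
E = |Z - W|  [with Z=-2, W=6]  = 8

8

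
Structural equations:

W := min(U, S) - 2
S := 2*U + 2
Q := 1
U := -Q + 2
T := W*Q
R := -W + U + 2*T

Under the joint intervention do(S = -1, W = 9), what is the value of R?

10

Setting S = -1, W = 9 by intervention discards those variables' equations.
U = -Q + 2  [with Q=1]  = 1
T = W*Q  [with W=9, Q=1]  = 9
R = -W + U + 2*T  [with W=9, U=1, T=9]  = 10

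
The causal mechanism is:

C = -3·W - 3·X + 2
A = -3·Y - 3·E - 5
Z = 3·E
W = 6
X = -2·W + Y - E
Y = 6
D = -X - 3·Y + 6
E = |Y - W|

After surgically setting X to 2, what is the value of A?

Intervening sets X = 2 and removes its equation (X = -2·W + Y - E).
No directed path runs from X to A, so A keeps its natural value.
E = |Y - W|  [with Y=6, W=6]  = 0
A = -3·Y - 3·E - 5  [with Y=6, E=0]  = -23

-23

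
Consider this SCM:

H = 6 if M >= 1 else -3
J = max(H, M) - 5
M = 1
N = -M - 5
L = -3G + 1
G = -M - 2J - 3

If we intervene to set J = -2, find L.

The intervention breaks the incoming arrows to J: J = max(H, M) - 5 no longer applies, and J = -2.
G = -M - 2J - 3  [with M=1, J=-2]  = 0
L = -3G + 1  [with G=0]  = 1

1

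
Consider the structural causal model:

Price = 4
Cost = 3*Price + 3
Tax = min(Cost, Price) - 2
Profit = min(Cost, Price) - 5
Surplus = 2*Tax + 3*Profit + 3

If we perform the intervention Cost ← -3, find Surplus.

do(Cost=-3) replaces the equation Cost = 3*Price + 3 with the constant Cost = -3.
Tax = min(Cost, Price) - 2  [with Cost=-3, Price=4]  = -5
Profit = min(Cost, Price) - 5  [with Cost=-3, Price=4]  = -8
Surplus = 2*Tax + 3*Profit + 3  [with Tax=-5, Profit=-8]  = -31

-31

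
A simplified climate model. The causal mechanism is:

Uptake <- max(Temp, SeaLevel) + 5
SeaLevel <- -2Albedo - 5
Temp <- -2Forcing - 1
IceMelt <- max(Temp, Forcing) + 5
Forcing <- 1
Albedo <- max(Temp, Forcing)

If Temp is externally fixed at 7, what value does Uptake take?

Under do(Temp=7), the mechanism Temp <- -2Forcing - 1 is discarded; Temp is fixed at 7.
Albedo = max(Temp, Forcing)  [with Temp=7, Forcing=1]  = 7
SeaLevel = -2Albedo - 5  [with Albedo=7]  = -19
Uptake = max(Temp, SeaLevel) + 5  [with Temp=7, SeaLevel=-19]  = 12

12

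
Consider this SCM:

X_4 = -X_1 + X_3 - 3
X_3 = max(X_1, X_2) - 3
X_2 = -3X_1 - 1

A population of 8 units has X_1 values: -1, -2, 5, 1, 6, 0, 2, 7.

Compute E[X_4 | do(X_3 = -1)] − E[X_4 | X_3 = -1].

-1.75

Every unit gets X_3=-1 under the intervention. X_4 values become -3, -2, -9, -5, -10, -4, -6, -11; E[X_4|do(X_3=-1)] = -6.25.
Conditioning on X_3=-1 selects the 2 unit(s) with X_1 ∈ {-1, 2}. Their X_4 values: -3, -6. Mean = -4.5.
Difference = -6.25 − (-4.5) = -1.75.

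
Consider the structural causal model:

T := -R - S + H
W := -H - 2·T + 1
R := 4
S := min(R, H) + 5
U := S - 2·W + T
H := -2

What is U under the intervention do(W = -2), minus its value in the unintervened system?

46

The intervention breaks the incoming arrows to W: W := -H - 2·T + 1 no longer applies, and W = -2.
S = min(R, H) + 5  [with R=4, H=-2]  = 3
T = -R - S + H  [with R=4, S=3, H=-2]  = -9
U = S - 2·W + T  [with S=3, W=-2, T=-9]  = -2
Without intervention: S = min(R, H) + 5  [with R=4, H=-2]  = 3; T = -R - S + H  [with R=4, S=3, H=-2]  = -9; W = -H - 2·T + 1  [with H=-2, T=-9]  = 21; U = S - 2·W + T  [with S=3, W=21, T=-9]  = -48.
Change = -2 − (-48) = 46.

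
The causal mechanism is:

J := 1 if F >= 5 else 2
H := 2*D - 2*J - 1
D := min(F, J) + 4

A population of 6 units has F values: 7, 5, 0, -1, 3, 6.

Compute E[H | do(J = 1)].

6

Under do(J=1), J's equation is replaced by J=1 for every unit. Per-unit H: 7, 7, 5, 3, 7, 7. Mean = 6.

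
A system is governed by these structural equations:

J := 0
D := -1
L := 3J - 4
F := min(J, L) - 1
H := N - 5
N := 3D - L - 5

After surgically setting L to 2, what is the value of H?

The intervention breaks the incoming arrows to L: L := 3J - 4 no longer applies, and L = 2.
N = 3D - L - 5  [with D=-1, L=2]  = -10
H = N - 5  [with N=-10]  = -15

-15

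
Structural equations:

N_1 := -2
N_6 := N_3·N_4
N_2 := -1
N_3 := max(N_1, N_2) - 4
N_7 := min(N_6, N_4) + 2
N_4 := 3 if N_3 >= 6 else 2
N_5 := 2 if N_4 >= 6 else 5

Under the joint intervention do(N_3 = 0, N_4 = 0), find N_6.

0

Setting N_3 = 0, N_4 = 0 by intervention discards those variables' equations.
N_6 = N_3·N_4  [with N_3=0, N_4=0]  = 0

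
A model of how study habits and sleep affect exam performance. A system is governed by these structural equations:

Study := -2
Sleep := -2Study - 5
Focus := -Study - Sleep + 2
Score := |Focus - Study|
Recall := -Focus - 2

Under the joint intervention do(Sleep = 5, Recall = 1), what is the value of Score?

The joint intervention fixes Sleep = 5, Recall = 1, removing each variable's own equation.
Focus = -Study - Sleep + 2  [with Study=-2, Sleep=5]  = -1
Score = |Focus - Study|  [with Focus=-1, Study=-2]  = 1

1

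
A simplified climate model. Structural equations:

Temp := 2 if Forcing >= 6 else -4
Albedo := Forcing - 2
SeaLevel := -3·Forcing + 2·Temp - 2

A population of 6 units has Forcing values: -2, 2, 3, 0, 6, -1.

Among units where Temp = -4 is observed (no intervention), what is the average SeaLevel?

E[SeaLevel|Temp=-4] averages over only the 5 units with Temp=-4 (Forcing = -2, 2, 3, 0, -1): SeaLevel = -4, -16, -19, -10, -7, mean -11.2.

-11.2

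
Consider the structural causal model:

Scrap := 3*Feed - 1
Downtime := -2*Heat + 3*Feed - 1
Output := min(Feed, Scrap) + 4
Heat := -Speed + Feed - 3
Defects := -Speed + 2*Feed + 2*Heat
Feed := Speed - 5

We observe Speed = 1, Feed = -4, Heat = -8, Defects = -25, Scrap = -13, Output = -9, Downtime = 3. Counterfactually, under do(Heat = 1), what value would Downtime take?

-15

The intervention breaks the incoming arrows to Heat: Heat := -Speed + Feed - 3 no longer applies, and Heat = 1.
Feed = Speed - 5  [with Speed=1]  = -4
Downtime = -2*Heat + 3*Feed - 1  [with Heat=1, Feed=-4]  = -15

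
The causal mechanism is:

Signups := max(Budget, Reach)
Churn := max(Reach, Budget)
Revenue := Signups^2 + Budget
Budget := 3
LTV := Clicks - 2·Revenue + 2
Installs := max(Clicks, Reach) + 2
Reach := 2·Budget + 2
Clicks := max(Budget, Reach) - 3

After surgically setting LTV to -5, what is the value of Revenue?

67

Intervening sets LTV = -5 and removes its equation (LTV := Clicks - 2·Revenue + 2).
Since Revenue is not a descendant of the intervened variable, it is unaffected.
Reach = 2·Budget + 2  [with Budget=3]  = 8
Signups = max(Budget, Reach)  [with Budget=3, Reach=8]  = 8
Revenue = Signups^2 + Budget  [with Signups=8, Budget=3]  = 67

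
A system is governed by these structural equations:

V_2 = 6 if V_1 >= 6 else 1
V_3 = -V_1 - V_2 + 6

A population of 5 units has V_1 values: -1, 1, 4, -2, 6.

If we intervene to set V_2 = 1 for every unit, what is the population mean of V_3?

3.4

do(V_2=1) breaks V_2's dependence on V_1. With V_2=1 fixed, V_3 across the units is 6, 4, 1, 7, -1, mean 3.4.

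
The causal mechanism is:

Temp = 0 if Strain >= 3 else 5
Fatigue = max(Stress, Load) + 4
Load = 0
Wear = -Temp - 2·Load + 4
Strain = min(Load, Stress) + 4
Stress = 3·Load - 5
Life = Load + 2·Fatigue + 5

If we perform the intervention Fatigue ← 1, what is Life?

Intervening sets Fatigue = 1 and removes its equation (Fatigue = max(Stress, Load) + 4).
Life = Load + 2·Fatigue + 5  [with Load=0, Fatigue=1]  = 7

7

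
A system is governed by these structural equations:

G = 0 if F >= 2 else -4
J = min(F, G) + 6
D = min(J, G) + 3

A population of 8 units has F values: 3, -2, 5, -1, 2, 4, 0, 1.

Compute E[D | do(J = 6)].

1

Under do(J=6), J's equation is replaced by J=6 for every unit. Per-unit D: 3, -1, 3, -1, 3, 3, -1, -1. Mean = 1.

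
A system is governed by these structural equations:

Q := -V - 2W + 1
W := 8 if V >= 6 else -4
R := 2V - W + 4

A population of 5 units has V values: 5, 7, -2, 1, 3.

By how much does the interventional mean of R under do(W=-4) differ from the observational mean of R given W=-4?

Every unit gets W=-4 under the intervention. R values become 18, 22, 4, 10, 14; E[R|do(W=-4)] = 13.6.
Observing W=-4 restricts to units where W's equation naturally yields -4: V ∈ {5, -2, 1, 3}. In that subpopulation R = 18, 4, 10, 14, mean 11.5.
Difference = 13.6 − 11.5 = 2.1.

2.1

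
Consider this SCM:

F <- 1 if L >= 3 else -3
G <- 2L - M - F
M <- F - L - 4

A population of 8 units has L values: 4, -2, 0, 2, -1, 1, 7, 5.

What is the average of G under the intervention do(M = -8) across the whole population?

Every unit gets M=-8 under the intervention. G values become 15, 7, 11, 15, 9, 13, 21, 17; E[G|do(M=-8)] = 13.5.

13.5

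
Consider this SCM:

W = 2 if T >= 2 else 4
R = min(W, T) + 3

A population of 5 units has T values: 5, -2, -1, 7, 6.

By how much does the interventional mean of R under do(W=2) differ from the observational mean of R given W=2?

-1.4

Every unit gets W=2 under the intervention. R values become 5, 1, 2, 5, 5; E[R|do(W=2)] = 3.6.
Observing W=2 restricts to units where W's equation naturally yields 2: T ∈ {5, 7, 6}. In that subpopulation R = 5, 5, 5, mean 5.
Difference = 3.6 − 5 = -1.4.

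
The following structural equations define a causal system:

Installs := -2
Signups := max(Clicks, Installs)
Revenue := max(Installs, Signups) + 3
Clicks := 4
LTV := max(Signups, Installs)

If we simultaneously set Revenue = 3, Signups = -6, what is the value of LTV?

-2

The joint intervention fixes Revenue = 3, Signups = -6, removing each variable's own equation.
LTV = max(Signups, Installs)  [with Signups=-6, Installs=-2]  = -2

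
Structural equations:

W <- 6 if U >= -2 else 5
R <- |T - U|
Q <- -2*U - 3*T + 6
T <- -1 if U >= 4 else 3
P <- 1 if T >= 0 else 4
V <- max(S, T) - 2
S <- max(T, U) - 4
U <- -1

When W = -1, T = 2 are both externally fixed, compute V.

0

The joint intervention fixes W = -1, T = 2, removing each variable's own equation.
S = max(T, U) - 4  [with T=2, U=-1]  = -2
V = max(S, T) - 2  [with S=-2, T=2]  = 0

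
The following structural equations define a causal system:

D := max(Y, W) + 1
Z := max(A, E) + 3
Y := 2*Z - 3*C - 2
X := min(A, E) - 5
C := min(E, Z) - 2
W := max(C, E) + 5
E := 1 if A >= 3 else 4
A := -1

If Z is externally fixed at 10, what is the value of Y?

The intervention breaks the incoming arrows to Z: Z := max(A, E) + 3 no longer applies, and Z = 10.
E = 1 if A >= 3 else 4  [with A=-1]  = 4
C = min(E, Z) - 2  [with E=4, Z=10]  = 2
Y = 2*Z - 3*C - 2  [with Z=10, C=2]  = 12

12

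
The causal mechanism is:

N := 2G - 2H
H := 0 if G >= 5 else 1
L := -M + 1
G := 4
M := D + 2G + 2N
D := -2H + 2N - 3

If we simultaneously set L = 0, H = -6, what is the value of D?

Under do(L = 0, H = -6), each intervened variable's structural equation is replaced by its fixed value.
N = 2G - 2H  [with G=4, H=-6]  = 20
D = -2H + 2N - 3  [with H=-6, N=20]  = 49

49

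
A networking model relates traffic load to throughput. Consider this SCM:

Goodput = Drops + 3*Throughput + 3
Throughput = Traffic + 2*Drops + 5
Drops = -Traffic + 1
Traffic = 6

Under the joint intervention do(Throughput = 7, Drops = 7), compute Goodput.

The joint intervention fixes Throughput = 7, Drops = 7, removing each variable's own equation.
Goodput = Drops + 3*Throughput + 3  [with Drops=7, Throughput=7]  = 31

31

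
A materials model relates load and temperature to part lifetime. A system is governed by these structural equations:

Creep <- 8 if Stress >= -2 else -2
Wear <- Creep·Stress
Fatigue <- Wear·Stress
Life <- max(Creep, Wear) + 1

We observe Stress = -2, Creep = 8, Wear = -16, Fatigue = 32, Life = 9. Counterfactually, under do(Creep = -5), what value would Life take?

do(Creep=-5) replaces the equation Creep <- 8 if Stress >= -2 else -2 with the constant Creep = -5.
Wear = Creep·Stress  [with Creep=-5, Stress=-2]  = 10
Life = max(Creep, Wear) + 1  [with Creep=-5, Wear=10]  = 11

11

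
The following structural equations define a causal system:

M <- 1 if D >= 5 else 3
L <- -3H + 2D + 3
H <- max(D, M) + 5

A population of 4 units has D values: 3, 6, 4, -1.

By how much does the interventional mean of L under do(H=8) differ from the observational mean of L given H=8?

4

Under do(H=8), H's equation is replaced by H=8 for every unit. Per-unit L: -15, -9, -13, -23. Mean = -15.
Conditioning on H=8 selects the 2 unit(s) with D ∈ {3, -1}. Their L values: -15, -23. Mean = -19.
Difference = -15 − (-19) = 4.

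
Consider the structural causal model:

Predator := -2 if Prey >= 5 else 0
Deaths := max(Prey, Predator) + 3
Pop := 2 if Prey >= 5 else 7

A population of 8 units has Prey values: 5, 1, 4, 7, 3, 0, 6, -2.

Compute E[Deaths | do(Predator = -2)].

do(Predator=-2) breaks Predator's dependence on Prey. With Predator=-2 fixed, Deaths across the units is 8, 4, 7, 10, 6, 3, 9, 1, mean 6.

6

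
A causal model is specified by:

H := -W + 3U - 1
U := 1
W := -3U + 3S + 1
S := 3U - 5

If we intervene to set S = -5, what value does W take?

The intervention breaks the incoming arrows to S: S := 3U - 5 no longer applies, and S = -5.
W = -3U + 3S + 1  [with U=1, S=-5]  = -17

-17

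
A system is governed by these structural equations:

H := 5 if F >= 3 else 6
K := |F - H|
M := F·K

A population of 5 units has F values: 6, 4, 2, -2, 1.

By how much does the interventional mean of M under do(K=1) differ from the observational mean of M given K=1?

-2.8

do(K=1) breaks K's dependence on F. With K=1 fixed, M across the units is 6, 4, 2, -2, 1, mean 2.2.
Observing K=1 restricts to units where K's equation naturally yields 1: F ∈ {6, 4}. In that subpopulation M = 6, 4, mean 5.
Difference = 2.2 − 5 = -2.8.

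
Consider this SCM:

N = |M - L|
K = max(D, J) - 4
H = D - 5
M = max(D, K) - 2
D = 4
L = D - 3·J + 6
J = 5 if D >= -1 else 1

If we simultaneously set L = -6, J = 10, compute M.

4

The joint intervention fixes L = -6, J = 10, removing each variable's own equation.
K = max(D, J) - 4  [with D=4, J=10]  = 6
M = max(D, K) - 2  [with D=4, K=6]  = 4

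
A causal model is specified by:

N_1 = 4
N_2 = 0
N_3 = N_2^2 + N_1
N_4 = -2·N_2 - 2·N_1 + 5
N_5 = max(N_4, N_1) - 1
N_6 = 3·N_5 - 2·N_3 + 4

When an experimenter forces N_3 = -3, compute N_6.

The intervention breaks the incoming arrows to N_3: N_3 = N_2^2 + N_1 no longer applies, and N_3 = -3.
N_4 = -2·N_2 - 2·N_1 + 5  [with N_2=0, N_1=4]  = -3
N_5 = max(N_4, N_1) - 1  [with N_4=-3, N_1=4]  = 3
N_6 = 3·N_5 - 2·N_3 + 4  [with N_5=3, N_3=-3]  = 19

19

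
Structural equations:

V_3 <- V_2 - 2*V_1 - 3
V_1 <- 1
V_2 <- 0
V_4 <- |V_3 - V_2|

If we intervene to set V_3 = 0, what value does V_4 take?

0

The intervention breaks the incoming arrows to V_3: V_3 <- V_2 - 2*V_1 - 3 no longer applies, and V_3 = 0.
V_4 = |V_3 - V_2|  [with V_3=0, V_2=0]  = 0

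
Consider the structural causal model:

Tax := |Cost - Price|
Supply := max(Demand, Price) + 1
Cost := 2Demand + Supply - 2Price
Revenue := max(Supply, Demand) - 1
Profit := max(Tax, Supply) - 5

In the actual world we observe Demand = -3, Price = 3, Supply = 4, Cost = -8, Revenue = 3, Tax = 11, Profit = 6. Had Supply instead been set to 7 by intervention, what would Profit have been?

3

The intervention breaks the incoming arrows to Supply: Supply := max(Demand, Price) + 1 no longer applies, and Supply = 7.
Cost = 2Demand + Supply - 2Price  [with Demand=-3, Supply=7, Price=3]  = -5
Tax = |Cost - Price|  [with Cost=-5, Price=3]  = 8
Profit = max(Tax, Supply) - 5  [with Tax=8, Supply=7]  = 3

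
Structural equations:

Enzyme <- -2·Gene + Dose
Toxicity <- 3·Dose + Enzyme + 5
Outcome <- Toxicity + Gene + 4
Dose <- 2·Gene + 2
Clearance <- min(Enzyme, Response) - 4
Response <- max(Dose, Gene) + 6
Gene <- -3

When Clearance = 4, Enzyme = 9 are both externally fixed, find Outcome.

Under do(Clearance = 4, Enzyme = 9), each intervened variable's structural equation is replaced by its fixed value.
Dose = 2·Gene + 2  [with Gene=-3]  = -4
Toxicity = 3·Dose + Enzyme + 5  [with Dose=-4, Enzyme=9]  = 2
Outcome = Toxicity + Gene + 4  [with Toxicity=2, Gene=-3]  = 3

3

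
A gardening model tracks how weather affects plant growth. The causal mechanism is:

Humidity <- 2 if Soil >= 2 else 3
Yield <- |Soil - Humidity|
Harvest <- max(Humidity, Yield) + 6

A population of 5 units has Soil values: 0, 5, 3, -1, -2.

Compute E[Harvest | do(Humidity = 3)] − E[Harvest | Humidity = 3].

The intervention sets Humidity=3 in all 5 units regardless of Soil. Recomputing Harvest per unit gives 9, 9, 9, 10, 11; average 9.6.
E[Harvest|Humidity=3] averages over only the 3 units with Humidity=3 (Soil = 0, -1, -2): Harvest = 9, 10, 11, mean 10.
Difference = 9.6 − 10 = -0.4.

-0.4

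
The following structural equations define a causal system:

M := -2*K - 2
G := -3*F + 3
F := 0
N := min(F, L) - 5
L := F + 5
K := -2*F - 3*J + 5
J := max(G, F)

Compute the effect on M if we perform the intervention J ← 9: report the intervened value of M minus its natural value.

36

do(J=9) replaces the equation J := max(G, F) with the constant J = 9.
K = -2*F - 3*J + 5  [with F=0, J=9]  = -22
M = -2*K - 2  [with K=-22]  = 42
Without intervention: G = -3*F + 3  [with F=0]  = 3; J = max(G, F)  [with G=3, F=0]  = 3; K = -2*F - 3*J + 5  [with F=0, J=3]  = -4; M = -2*K - 2  [with K=-4]  = 6.
Change = 42 − 6 = 36.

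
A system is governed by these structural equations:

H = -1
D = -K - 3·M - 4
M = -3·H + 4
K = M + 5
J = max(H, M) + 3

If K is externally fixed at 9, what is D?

Intervening sets K = 9 and removes its equation (K = M + 5).
M = -3·H + 4  [with H=-1]  = 7
D = -K - 3·M - 4  [with K=9, M=7]  = -34

-34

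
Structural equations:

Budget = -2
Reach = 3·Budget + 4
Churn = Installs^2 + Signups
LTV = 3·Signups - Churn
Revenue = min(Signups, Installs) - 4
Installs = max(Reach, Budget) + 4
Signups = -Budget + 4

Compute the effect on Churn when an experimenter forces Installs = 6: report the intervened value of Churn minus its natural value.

do(Installs=6) replaces the equation Installs = max(Reach, Budget) + 4 with the constant Installs = 6.
Signups = -Budget + 4  [with Budget=-2]  = 6
Churn = Installs^2 + Signups  [with Installs=6, Signups=6]  = 42
Without intervention: Reach = 3·Budget + 4  [with Budget=-2]  = -2; Installs = max(Reach, Budget) + 4  [with Reach=-2, Budget=-2]  = 2; Signups = -Budget + 4  [with Budget=-2]  = 6; Churn = Installs^2 + Signups  [with Installs=2, Signups=6]  = 10.
Change = 42 − 10 = 32.

32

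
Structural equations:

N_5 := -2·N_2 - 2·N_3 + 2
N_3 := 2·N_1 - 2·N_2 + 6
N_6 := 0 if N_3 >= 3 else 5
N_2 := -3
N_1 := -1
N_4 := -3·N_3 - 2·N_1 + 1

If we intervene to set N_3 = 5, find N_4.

The intervention breaks the incoming arrows to N_3: N_3 := 2·N_1 - 2·N_2 + 6 no longer applies, and N_3 = 5.
N_4 = -3·N_3 - 2·N_1 + 1  [with N_3=5, N_1=-1]  = -12

-12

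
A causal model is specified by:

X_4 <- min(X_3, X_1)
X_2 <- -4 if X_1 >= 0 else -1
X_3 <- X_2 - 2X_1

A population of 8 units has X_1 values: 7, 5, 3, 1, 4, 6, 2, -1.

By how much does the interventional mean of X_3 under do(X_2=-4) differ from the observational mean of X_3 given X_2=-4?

The intervention sets X_2=-4 in all 8 units regardless of X_1. Recomputing X_3 per unit gives -18, -14, -10, -6, -12, -16, -8, -2; average -10.75.
E[X_3|X_2=-4] averages over only the 7 units with X_2=-4 (X_1 = 7, 5, 3, 1, 4, 6, 2): X_3 = -18, -14, -10, -6, -12, -16, -8, mean -12.
Difference = -10.75 − (-12) = 1.25.

1.25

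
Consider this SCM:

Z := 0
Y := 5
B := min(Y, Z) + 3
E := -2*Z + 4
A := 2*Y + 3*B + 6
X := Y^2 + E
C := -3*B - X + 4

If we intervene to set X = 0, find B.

3

do(X=0) replaces the equation X := Y^2 + E with the constant X = 0.
B is not downstream of the intervention, so its value is determined by the original equations.
B = min(Y, Z) + 3  [with Y=5, Z=0]  = 3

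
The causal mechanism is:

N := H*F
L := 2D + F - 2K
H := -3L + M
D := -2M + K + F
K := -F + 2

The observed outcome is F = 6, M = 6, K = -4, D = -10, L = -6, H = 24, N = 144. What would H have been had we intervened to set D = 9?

-90

Under do(D=9), the mechanism D := -2M + K + F is discarded; D is fixed at 9.
K = -F + 2  [with F=6]  = -4
L = 2D + F - 2K  [with D=9, F=6, K=-4]  = 32
H = -3L + M  [with L=32, M=6]  = -90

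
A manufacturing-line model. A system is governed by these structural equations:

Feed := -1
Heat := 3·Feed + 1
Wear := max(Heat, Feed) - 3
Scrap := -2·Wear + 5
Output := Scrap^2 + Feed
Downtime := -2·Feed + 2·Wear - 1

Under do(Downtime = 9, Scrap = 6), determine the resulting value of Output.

Setting Downtime = 9, Scrap = 6 by intervention discards those variables' equations.
Output = Scrap^2 + Feed  [with Scrap=6, Feed=-1]  = 35

35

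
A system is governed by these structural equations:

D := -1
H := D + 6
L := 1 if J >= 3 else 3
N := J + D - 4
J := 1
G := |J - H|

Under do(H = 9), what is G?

8

The intervention breaks the incoming arrows to H: H := D + 6 no longer applies, and H = 9.
G = |J - H|  [with J=1, H=9]  = 8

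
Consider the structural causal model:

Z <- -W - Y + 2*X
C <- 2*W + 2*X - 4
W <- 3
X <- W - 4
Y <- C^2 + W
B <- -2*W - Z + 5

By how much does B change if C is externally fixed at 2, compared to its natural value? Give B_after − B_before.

4

The intervention breaks the incoming arrows to C: C <- 2*W + 2*X - 4 no longer applies, and C = 2.
X = W - 4  [with W=3]  = -1
Y = C^2 + W  [with C=2, W=3]  = 7
Z = -W - Y + 2*X  [with W=3, Y=7, X=-1]  = -12
B = -2*W - Z + 5  [with W=3, Z=-12]  = 11
Without intervention: X = W - 4  [with W=3]  = -1; C = 2*W + 2*X - 4  [with W=3, X=-1]  = 0; Y = C^2 + W  [with C=0, W=3]  = 3; Z = -W - Y + 2*X  [with W=3, Y=3, X=-1]  = -8; B = -2*W - Z + 5  [with W=3, Z=-8]  = 7.
Change = 11 − 7 = 4.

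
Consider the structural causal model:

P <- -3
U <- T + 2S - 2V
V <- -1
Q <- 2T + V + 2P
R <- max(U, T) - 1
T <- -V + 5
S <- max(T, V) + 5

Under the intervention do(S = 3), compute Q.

The intervention breaks the incoming arrows to S: S <- max(T, V) + 5 no longer applies, and S = 3.
Since Q is not a descendant of the intervened variable, it is unaffected.
T = -V + 5  [with V=-1]  = 6
Q = 2T + V + 2P  [with T=6, V=-1, P=-3]  = 5

5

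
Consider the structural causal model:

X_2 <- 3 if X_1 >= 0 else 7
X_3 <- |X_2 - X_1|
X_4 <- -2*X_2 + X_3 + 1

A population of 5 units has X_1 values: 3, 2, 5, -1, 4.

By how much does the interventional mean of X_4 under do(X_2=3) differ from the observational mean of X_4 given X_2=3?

Under do(X_2=3), X_2's equation is replaced by X_2=3 for every unit. Per-unit X_4: -5, -4, -3, -1, -4. Mean = -3.4.
E[X_4|X_2=3] averages over only the 4 units with X_2=3 (X_1 = 3, 2, 5, 4): X_4 = -5, -4, -3, -4, mean -4.
Difference = -3.4 − (-4) = 0.6.

0.6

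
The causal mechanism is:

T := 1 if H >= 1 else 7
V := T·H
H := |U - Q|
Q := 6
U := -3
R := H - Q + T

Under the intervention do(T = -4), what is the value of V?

Under do(T=-4), the mechanism T := 1 if H >= 1 else 7 is discarded; T is fixed at -4.
H = |U - Q|  [with U=-3, Q=6]  = 9
V = T·H  [with T=-4, H=9]  = -36

-36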